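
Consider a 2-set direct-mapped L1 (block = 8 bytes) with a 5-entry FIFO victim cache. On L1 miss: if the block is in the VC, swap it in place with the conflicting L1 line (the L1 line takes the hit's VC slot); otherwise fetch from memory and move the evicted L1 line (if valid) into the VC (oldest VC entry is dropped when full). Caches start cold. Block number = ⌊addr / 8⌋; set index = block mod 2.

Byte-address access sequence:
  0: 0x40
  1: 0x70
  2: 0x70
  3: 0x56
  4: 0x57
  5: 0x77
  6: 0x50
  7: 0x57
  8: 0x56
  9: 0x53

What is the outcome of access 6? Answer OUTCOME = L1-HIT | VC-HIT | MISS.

  [0] addr=0x40 blk=8 s=0: MISS | VC []
  [1] addr=0x70 blk=14 s=0: MISS | VC [8]
  [2] addr=0x70 blk=14 s=0: L1-HIT | VC [8]
  [3] addr=0x56 blk=10 s=0: MISS | VC [8, 14]
  [4] addr=0x57 blk=10 s=0: L1-HIT | VC [8, 14]
  [5] addr=0x77 blk=14 s=0: VC-HIT | VC [8, 10]
  [6] addr=0x50 blk=10 s=0: VC-HIT | VC [8, 14]
  [7] addr=0x57 blk=10 s=0: L1-HIT | VC [8, 14]
  [8] addr=0x56 blk=10 s=0: L1-HIT | VC [8, 14]
  [9] addr=0x53 blk=10 s=0: L1-HIT | VC [8, 14]

OUTCOME = VC-HIT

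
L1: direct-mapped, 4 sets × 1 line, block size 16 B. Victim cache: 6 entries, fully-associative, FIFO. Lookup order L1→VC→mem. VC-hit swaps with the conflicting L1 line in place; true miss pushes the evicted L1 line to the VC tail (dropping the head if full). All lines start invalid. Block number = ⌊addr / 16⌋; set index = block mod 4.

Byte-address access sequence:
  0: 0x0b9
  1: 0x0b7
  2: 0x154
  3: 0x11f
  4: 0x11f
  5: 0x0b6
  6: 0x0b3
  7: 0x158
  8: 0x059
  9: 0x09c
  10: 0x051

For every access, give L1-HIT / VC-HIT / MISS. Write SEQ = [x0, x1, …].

  [0] addr=0xb9 blk=11 s=3: MISS | VC []
  [1] addr=0xb7 blk=11 s=3: L1-HIT | VC []
  [2] addr=0x154 blk=21 s=1: MISS | VC []
  [3] addr=0x11f blk=17 s=1: MISS | VC [21]
  [4] addr=0x11f blk=17 s=1: L1-HIT | VC [21]
  [5] addr=0xb6 blk=11 s=3: L1-HIT | VC [21]
  [6] addr=0xb3 blk=11 s=3: L1-HIT | VC [21]
  [7] addr=0x158 blk=21 s=1: VC-HIT | VC [17]
  [8] addr=0x59 blk=5 s=1: MISS | VC [17, 21]
  [9] addr=0x9c blk=9 s=1: MISS | VC [17, 21, 5]
  [10] addr=0x51 blk=5 s=1: VC-HIT | VC [17, 21, 9]

SEQ = [MISS, L1-HIT, MISS, MISS, L1-HIT, L1-HIT, L1-HIT, VC-HIT, MISS, MISS, VC-HIT]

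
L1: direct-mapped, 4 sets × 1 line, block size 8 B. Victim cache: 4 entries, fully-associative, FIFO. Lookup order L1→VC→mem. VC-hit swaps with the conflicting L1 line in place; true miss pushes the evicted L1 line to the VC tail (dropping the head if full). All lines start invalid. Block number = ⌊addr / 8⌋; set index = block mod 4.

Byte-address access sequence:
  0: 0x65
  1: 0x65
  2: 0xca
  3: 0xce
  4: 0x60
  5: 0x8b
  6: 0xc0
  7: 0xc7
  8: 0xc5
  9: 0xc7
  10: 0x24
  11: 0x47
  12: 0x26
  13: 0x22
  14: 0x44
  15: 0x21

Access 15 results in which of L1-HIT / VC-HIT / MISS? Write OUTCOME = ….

OUTCOME = VC-HIT

0: 0x65 (blk 12, set 0) → MISS  vc=[]
1: 0x65 (blk 12, set 0) → L1-HIT  vc=[]
2: 0xca (blk 25, set 1) → MISS  vc=[]
3: 0xce (blk 25, set 1) → L1-HIT  vc=[]
4: 0x60 (blk 12, set 0) → L1-HIT  vc=[]
5: 0x8b (blk 17, set 1) → MISS  vc=[25]
6: 0xc0 (blk 24, set 0) → MISS  vc=[25, 12]
7: 0xc7 (blk 24, set 0) → L1-HIT  vc=[25, 12]
8: 0xc5 (blk 24, set 0) → L1-HIT  vc=[25, 12]
9: 0xc7 (blk 24, set 0) → L1-HIT  vc=[25, 12]
10: 0x24 (blk 4, set 0) → MISS  vc=[25, 12, 24]
11: 0x47 (blk 8, set 0) → MISS  vc=[25, 12, 24, 4]
12: 0x26 (blk 4, set 0) → VC-HIT  vc=[25, 12, 24, 8]
13: 0x22 (blk 4, set 0) → L1-HIT  vc=[25, 12, 24, 8]
14: 0x44 (blk 8, set 0) → VC-HIT  vc=[25, 12, 24, 4]
15: 0x21 (blk 4, set 0) → VC-HIT  vc=[25, 12, 24, 8]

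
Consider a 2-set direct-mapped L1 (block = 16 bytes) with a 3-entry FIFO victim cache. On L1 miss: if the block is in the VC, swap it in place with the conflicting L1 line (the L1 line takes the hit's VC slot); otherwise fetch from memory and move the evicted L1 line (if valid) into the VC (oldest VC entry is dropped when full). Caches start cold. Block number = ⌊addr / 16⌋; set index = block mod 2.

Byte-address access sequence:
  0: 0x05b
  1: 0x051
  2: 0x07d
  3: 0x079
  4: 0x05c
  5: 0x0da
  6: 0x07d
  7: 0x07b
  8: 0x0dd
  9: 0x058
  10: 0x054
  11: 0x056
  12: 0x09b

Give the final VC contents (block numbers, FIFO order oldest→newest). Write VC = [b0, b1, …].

VC = [7, 13, 5]

#0 0x5b→b5/s1 MISS; vc=[]
#1 0x51→b5/s1 L1-HIT; vc=[]
#2 0x7d→b7/s1 MISS; vc=[5]
#3 0x79→b7/s1 L1-HIT; vc=[5]
#4 0x5c→b5/s1 VC-HIT; vc=[7]
#5 0xda→b13/s1 MISS; vc=[7,5]
#6 0x7d→b7/s1 VC-HIT; vc=[13,5]
#7 0x7b→b7/s1 L1-HIT; vc=[13,5]
#8 0xdd→b13/s1 VC-HIT; vc=[7,5]
#9 0x58→b5/s1 VC-HIT; vc=[7,13]
#10 0x54→b5/s1 L1-HIT; vc=[7,13]
#11 0x56→b5/s1 L1-HIT; vc=[7,13]
#12 0x9b→b9/s1 MISS; vc=[7,13,5]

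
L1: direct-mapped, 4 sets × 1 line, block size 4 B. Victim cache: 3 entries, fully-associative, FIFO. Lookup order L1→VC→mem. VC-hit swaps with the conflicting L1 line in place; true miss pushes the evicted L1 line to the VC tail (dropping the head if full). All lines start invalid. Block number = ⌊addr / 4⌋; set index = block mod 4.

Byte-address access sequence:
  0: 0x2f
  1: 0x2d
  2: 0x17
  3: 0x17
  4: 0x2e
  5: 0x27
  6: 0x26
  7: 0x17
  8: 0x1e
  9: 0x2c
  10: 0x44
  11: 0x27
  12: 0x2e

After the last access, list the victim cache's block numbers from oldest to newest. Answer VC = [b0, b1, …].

VC = [17, 7, 5]

  [0] addr=0x2f blk=11 s=3: MISS | VC []
  [1] addr=0x2d blk=11 s=3: L1-HIT | VC []
  [2] addr=0x17 blk=5 s=1: MISS | VC []
  [3] addr=0x17 blk=5 s=1: L1-HIT | VC []
  [4] addr=0x2e blk=11 s=3: L1-HIT | VC []
  [5] addr=0x27 blk=9 s=1: MISS | VC [5]
  [6] addr=0x26 blk=9 s=1: L1-HIT | VC [5]
  [7] addr=0x17 blk=5 s=1: VC-HIT | VC [9]
  [8] addr=0x1e blk=7 s=3: MISS | VC [9, 11]
  [9] addr=0x2c blk=11 s=3: VC-HIT | VC [9, 7]
  [10] addr=0x44 blk=17 s=1: MISS | VC [9, 7, 5]
  [11] addr=0x27 blk=9 s=1: VC-HIT | VC [17, 7, 5]
  [12] addr=0x2e blk=11 s=3: L1-HIT | VC [17, 7, 5]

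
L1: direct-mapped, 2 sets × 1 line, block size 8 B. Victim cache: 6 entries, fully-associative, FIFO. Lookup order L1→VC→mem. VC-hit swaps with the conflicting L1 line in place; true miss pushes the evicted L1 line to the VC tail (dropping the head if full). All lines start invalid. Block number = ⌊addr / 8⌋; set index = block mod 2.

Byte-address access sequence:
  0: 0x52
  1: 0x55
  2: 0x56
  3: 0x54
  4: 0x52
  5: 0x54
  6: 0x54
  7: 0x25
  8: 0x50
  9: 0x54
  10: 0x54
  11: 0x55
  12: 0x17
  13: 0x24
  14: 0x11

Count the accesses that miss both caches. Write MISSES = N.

#0 0x52→b10/s0 MISS; vc=[]
#1 0x55→b10/s0 L1-HIT; vc=[]
#2 0x56→b10/s0 L1-HIT; vc=[]
#3 0x54→b10/s0 L1-HIT; vc=[]
#4 0x52→b10/s0 L1-HIT; vc=[]
#5 0x54→b10/s0 L1-HIT; vc=[]
#6 0x54→b10/s0 L1-HIT; vc=[]
#7 0x25→b4/s0 MISS; vc=[10]
#8 0x50→b10/s0 VC-HIT; vc=[4]
#9 0x54→b10/s0 L1-HIT; vc=[4]
#10 0x54→b10/s0 L1-HIT; vc=[4]
#11 0x55→b10/s0 L1-HIT; vc=[4]
#12 0x17→b2/s0 MISS; vc=[4,10]
#13 0x24→b4/s0 VC-HIT; vc=[2,10]
#14 0x11→b2/s0 VC-HIT; vc=[4,10]

MISSES = 3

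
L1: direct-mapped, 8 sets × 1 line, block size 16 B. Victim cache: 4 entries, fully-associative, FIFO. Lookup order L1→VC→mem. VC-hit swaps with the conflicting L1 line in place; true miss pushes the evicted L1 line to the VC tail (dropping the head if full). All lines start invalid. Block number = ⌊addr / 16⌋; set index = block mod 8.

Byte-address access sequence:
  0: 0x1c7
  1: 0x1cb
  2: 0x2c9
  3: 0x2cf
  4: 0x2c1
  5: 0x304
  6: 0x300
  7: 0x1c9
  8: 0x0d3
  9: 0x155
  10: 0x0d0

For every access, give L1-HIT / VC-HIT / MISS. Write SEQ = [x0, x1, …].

#0 0x1c7→b28/s4 MISS; vc=[]
#1 0x1cb→b28/s4 L1-HIT; vc=[]
#2 0x2c9→b44/s4 MISS; vc=[28]
#3 0x2cf→b44/s4 L1-HIT; vc=[28]
#4 0x2c1→b44/s4 L1-HIT; vc=[28]
#5 0x304→b48/s0 MISS; vc=[28]
#6 0x300→b48/s0 L1-HIT; vc=[28]
#7 0x1c9→b28/s4 VC-HIT; vc=[44]
#8 0xd3→b13/s5 MISS; vc=[44]
#9 0x155→b21/s5 MISS; vc=[44,13]
#10 0xd0→b13/s5 VC-HIT; vc=[44,21]

SEQ = [MISS, L1-HIT, MISS, L1-HIT, L1-HIT, MISS, L1-HIT, VC-HIT, MISS, MISS, VC-HIT]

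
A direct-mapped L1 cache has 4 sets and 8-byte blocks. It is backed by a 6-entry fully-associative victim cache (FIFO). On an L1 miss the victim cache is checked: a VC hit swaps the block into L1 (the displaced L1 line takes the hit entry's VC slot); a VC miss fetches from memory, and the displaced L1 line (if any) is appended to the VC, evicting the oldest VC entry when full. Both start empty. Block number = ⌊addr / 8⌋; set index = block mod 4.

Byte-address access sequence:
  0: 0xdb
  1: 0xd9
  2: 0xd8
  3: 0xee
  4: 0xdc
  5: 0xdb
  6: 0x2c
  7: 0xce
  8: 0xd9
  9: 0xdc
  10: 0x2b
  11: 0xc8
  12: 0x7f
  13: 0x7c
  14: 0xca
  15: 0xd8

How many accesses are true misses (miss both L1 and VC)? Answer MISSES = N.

MISSES = 5

0: 0xdb (blk 27, set 3) → MISS  vc=[]
1: 0xd9 (blk 27, set 3) → L1-HIT  vc=[]
2: 0xd8 (blk 27, set 3) → L1-HIT  vc=[]
3: 0xee (blk 29, set 1) → MISS  vc=[]
4: 0xdc (blk 27, set 3) → L1-HIT  vc=[]
5: 0xdb (blk 27, set 3) → L1-HIT  vc=[]
6: 0x2c (blk 5, set 1) → MISS  vc=[29]
7: 0xce (blk 25, set 1) → MISS  vc=[29, 5]
8: 0xd9 (blk 27, set 3) → L1-HIT  vc=[29, 5]
9: 0xdc (blk 27, set 3) → L1-HIT  vc=[29, 5]
10: 0x2b (blk 5, set 1) → VC-HIT  vc=[29, 25]
11: 0xc8 (blk 25, set 1) → VC-HIT  vc=[29, 5]
12: 0x7f (blk 15, set 3) → MISS  vc=[29, 5, 27]
13: 0x7c (blk 15, set 3) → L1-HIT  vc=[29, 5, 27]
14: 0xca (blk 25, set 1) → L1-HIT  vc=[29, 5, 27]
15: 0xd8 (blk 27, set 3) → VC-HIT  vc=[29, 5, 15]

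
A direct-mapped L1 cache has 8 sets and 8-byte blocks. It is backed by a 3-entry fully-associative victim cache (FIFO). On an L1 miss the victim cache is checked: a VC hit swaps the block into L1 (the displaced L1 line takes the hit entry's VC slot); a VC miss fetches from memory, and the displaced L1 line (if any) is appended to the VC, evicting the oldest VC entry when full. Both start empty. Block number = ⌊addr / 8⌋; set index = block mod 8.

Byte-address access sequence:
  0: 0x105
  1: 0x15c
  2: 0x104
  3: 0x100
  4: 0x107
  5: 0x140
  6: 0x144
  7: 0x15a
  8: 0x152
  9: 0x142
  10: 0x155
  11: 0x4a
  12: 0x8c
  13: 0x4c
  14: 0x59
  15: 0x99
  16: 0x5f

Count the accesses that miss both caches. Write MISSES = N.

MISSES = 8

  [0] addr=0x105 blk=32 s=0: MISS | VC []
  [1] addr=0x15c blk=43 s=3: MISS | VC []
  [2] addr=0x104 blk=32 s=0: L1-HIT | VC []
  [3] addr=0x100 blk=32 s=0: L1-HIT | VC []
  [4] addr=0x107 blk=32 s=0: L1-HIT | VC []
  [5] addr=0x140 blk=40 s=0: MISS | VC [32]
  [6] addr=0x144 blk=40 s=0: L1-HIT | VC [32]
  [7] addr=0x15a blk=43 s=3: L1-HIT | VC [32]
  [8] addr=0x152 blk=42 s=2: MISS | VC [32]
  [9] addr=0x142 blk=40 s=0: L1-HIT | VC [32]
  [10] addr=0x155 blk=42 s=2: L1-HIT | VC [32]
  [11] addr=0x4a blk=9 s=1: MISS | VC [32]
  [12] addr=0x8c blk=17 s=1: MISS | VC [32, 9]
  [13] addr=0x4c blk=9 s=1: VC-HIT | VC [32, 17]
  [14] addr=0x59 blk=11 s=3: MISS | VC [32, 17, 43]
  [15] addr=0x99 blk=19 s=3: MISS | VC [17, 43, 11]
  [16] addr=0x5f blk=11 s=3: VC-HIT | VC [17, 43, 19]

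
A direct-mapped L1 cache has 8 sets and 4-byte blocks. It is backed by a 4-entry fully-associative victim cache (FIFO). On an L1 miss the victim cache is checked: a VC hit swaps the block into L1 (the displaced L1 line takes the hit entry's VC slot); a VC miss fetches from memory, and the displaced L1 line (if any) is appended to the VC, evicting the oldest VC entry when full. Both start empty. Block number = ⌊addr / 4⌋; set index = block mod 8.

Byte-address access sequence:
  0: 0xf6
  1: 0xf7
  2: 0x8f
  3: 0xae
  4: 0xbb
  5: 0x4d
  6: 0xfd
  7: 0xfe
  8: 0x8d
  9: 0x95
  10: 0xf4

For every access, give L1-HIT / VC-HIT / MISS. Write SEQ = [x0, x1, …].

SEQ = [MISS, L1-HIT, MISS, MISS, MISS, MISS, MISS, L1-HIT, VC-HIT, MISS, VC-HIT]

0: 0xf6 (blk 61, set 5) → MISS  vc=[]
1: 0xf7 (blk 61, set 5) → L1-HIT  vc=[]
2: 0x8f (blk 35, set 3) → MISS  vc=[]
3: 0xae (blk 43, set 3) → MISS  vc=[35]
4: 0xbb (blk 46, set 6) → MISS  vc=[35]
5: 0x4d (blk 19, set 3) → MISS  vc=[35, 43]
6: 0xfd (blk 63, set 7) → MISS  vc=[35, 43]
7: 0xfe (blk 63, set 7) → L1-HIT  vc=[35, 43]
8: 0x8d (blk 35, set 3) → VC-HIT  vc=[19, 43]
9: 0x95 (blk 37, set 5) → MISS  vc=[19, 43, 61]
10: 0xf4 (blk 61, set 5) → VC-HIT  vc=[19, 43, 37]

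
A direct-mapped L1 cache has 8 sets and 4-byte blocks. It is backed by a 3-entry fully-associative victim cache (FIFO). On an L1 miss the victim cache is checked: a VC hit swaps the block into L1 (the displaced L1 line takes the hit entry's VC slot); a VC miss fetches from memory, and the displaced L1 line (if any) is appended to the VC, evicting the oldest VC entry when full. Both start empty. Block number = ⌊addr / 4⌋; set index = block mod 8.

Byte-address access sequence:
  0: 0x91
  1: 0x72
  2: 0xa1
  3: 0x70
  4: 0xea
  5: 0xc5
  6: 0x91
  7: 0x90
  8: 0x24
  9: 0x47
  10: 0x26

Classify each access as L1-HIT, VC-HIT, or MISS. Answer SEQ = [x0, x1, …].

#0 0x91→b36/s4 MISS; vc=[]
#1 0x72→b28/s4 MISS; vc=[36]
#2 0xa1→b40/s0 MISS; vc=[36]
#3 0x70→b28/s4 L1-HIT; vc=[36]
#4 0xea→b58/s2 MISS; vc=[36]
#5 0xc5→b49/s1 MISS; vc=[36]
#6 0x91→b36/s4 VC-HIT; vc=[28]
#7 0x90→b36/s4 L1-HIT; vc=[28]
#8 0x24→b9/s1 MISS; vc=[28,49]
#9 0x47→b17/s1 MISS; vc=[28,49,9]
#10 0x26→b9/s1 VC-HIT; vc=[28,49,17]

SEQ = [MISS, MISS, MISS, L1-HIT, MISS, MISS, VC-HIT, L1-HIT, MISS, MISS, VC-HIT]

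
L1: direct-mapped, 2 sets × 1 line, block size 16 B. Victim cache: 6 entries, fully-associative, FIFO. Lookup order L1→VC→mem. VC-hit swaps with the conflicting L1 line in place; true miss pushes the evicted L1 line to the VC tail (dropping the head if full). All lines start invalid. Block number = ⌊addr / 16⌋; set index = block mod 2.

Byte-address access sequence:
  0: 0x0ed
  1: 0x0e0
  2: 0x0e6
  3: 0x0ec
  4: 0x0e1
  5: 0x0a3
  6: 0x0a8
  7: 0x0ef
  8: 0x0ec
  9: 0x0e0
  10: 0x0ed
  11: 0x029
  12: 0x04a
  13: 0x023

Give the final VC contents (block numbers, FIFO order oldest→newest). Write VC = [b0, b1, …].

VC = [10, 14, 4]

#0 0xed→b14/s0 MISS; vc=[]
#1 0xe0→b14/s0 L1-HIT; vc=[]
#2 0xe6→b14/s0 L1-HIT; vc=[]
#3 0xec→b14/s0 L1-HIT; vc=[]
#4 0xe1→b14/s0 L1-HIT; vc=[]
#5 0xa3→b10/s0 MISS; vc=[14]
#6 0xa8→b10/s0 L1-HIT; vc=[14]
#7 0xef→b14/s0 VC-HIT; vc=[10]
#8 0xec→b14/s0 L1-HIT; vc=[10]
#9 0xe0→b14/s0 L1-HIT; vc=[10]
#10 0xed→b14/s0 L1-HIT; vc=[10]
#11 0x29→b2/s0 MISS; vc=[10,14]
#12 0x4a→b4/s0 MISS; vc=[10,14,2]
#13 0x23→b2/s0 VC-HIT; vc=[10,14,4]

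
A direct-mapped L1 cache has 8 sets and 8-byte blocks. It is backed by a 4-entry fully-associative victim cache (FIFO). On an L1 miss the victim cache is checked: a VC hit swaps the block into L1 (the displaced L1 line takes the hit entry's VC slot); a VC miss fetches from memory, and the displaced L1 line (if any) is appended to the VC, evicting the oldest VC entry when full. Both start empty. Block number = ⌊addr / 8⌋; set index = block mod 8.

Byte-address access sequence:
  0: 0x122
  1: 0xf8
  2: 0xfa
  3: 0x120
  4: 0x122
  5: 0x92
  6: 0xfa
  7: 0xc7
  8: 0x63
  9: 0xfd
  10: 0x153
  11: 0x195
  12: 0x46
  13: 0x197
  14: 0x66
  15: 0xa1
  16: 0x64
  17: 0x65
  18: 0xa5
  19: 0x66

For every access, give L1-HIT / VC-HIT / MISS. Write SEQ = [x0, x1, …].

SEQ = [MISS, MISS, L1-HIT, L1-HIT, L1-HIT, MISS, L1-HIT, MISS, MISS, L1-HIT, MISS, MISS, MISS, L1-HIT, L1-HIT, MISS, VC-HIT, L1-HIT, VC-HIT, VC-HIT]

  [0] addr=0x122 blk=36 s=4: MISS | VC []
  [1] addr=0xf8 blk=31 s=7: MISS | VC []
  [2] addr=0xfa blk=31 s=7: L1-HIT | VC []
  [3] addr=0x120 blk=36 s=4: L1-HIT | VC []
  [4] addr=0x122 blk=36 s=4: L1-HIT | VC []
  [5] addr=0x92 blk=18 s=2: MISS | VC []
  [6] addr=0xfa blk=31 s=7: L1-HIT | VC []
  [7] addr=0xc7 blk=24 s=0: MISS | VC []
  [8] addr=0x63 blk=12 s=4: MISS | VC [36]
  [9] addr=0xfd blk=31 s=7: L1-HIT | VC [36]
  [10] addr=0x153 blk=42 s=2: MISS | VC [36, 18]
  [11] addr=0x195 blk=50 s=2: MISS | VC [36, 18, 42]
  [12] addr=0x46 blk=8 s=0: MISS | VC [36, 18, 42, 24]
  [13] addr=0x197 blk=50 s=2: L1-HIT | VC [36, 18, 42, 24]
  [14] addr=0x66 blk=12 s=4: L1-HIT | VC [36, 18, 42, 24]
  [15] addr=0xa1 blk=20 s=4: MISS | VC [18, 42, 24, 12]
  [16] addr=0x64 blk=12 s=4: VC-HIT | VC [18, 42, 24, 20]
  [17] addr=0x65 blk=12 s=4: L1-HIT | VC [18, 42, 24, 20]
  [18] addr=0xa5 blk=20 s=4: VC-HIT | VC [18, 42, 24, 12]
  [19] addr=0x66 blk=12 s=4: VC-HIT | VC [18, 42, 24, 20]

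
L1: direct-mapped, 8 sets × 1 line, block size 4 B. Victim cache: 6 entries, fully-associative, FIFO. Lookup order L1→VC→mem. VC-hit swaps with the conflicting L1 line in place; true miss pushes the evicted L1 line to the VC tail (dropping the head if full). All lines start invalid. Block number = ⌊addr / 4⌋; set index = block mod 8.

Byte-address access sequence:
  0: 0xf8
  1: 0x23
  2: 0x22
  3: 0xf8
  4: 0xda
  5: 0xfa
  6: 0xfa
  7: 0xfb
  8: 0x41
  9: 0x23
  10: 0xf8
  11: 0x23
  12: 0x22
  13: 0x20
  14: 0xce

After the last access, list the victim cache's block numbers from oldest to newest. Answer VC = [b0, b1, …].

  [0] addr=0xf8 blk=62 s=6: MISS | VC []
  [1] addr=0x23 blk=8 s=0: MISS | VC []
  [2] addr=0x22 blk=8 s=0: L1-HIT | VC []
  [3] addr=0xf8 blk=62 s=6: L1-HIT | VC []
  [4] addr=0xda blk=54 s=6: MISS | VC [62]
  [5] addr=0xfa blk=62 s=6: VC-HIT | VC [54]
  [6] addr=0xfa blk=62 s=6: L1-HIT | VC [54]
  [7] addr=0xfb blk=62 s=6: L1-HIT | VC [54]
  [8] addr=0x41 blk=16 s=0: MISS | VC [54, 8]
  [9] addr=0x23 blk=8 s=0: VC-HIT | VC [54, 16]
  [10] addr=0xf8 blk=62 s=6: L1-HIT | VC [54, 16]
  [11] addr=0x23 blk=8 s=0: L1-HIT | VC [54, 16]
  [12] addr=0x22 blk=8 s=0: L1-HIT | VC [54, 16]
  [13] addr=0x20 blk=8 s=0: L1-HIT | VC [54, 16]
  [14] addr=0xce blk=51 s=3: MISS | VC [54, 16]

VC = [54, 16]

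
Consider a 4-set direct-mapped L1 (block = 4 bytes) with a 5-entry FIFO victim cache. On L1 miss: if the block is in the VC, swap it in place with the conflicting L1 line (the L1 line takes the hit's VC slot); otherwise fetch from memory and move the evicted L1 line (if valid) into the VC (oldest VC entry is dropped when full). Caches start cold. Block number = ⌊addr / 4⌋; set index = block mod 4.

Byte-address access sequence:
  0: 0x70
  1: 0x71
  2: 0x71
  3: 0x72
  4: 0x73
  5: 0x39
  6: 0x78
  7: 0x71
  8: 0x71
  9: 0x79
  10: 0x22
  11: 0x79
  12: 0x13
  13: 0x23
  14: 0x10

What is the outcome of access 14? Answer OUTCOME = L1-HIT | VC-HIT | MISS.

OUTCOME = VC-HIT

#0 0x70→b28/s0 MISS; vc=[]
#1 0x71→b28/s0 L1-HIT; vc=[]
#2 0x71→b28/s0 L1-HIT; vc=[]
#3 0x72→b28/s0 L1-HIT; vc=[]
#4 0x73→b28/s0 L1-HIT; vc=[]
#5 0x39→b14/s2 MISS; vc=[]
#6 0x78→b30/s2 MISS; vc=[14]
#7 0x71→b28/s0 L1-HIT; vc=[14]
#8 0x71→b28/s0 L1-HIT; vc=[14]
#9 0x79→b30/s2 L1-HIT; vc=[14]
#10 0x22→b8/s0 MISS; vc=[14,28]
#11 0x79→b30/s2 L1-HIT; vc=[14,28]
#12 0x13→b4/s0 MISS; vc=[14,28,8]
#13 0x23→b8/s0 VC-HIT; vc=[14,28,4]
#14 0x10→b4/s0 VC-HIT; vc=[14,28,8]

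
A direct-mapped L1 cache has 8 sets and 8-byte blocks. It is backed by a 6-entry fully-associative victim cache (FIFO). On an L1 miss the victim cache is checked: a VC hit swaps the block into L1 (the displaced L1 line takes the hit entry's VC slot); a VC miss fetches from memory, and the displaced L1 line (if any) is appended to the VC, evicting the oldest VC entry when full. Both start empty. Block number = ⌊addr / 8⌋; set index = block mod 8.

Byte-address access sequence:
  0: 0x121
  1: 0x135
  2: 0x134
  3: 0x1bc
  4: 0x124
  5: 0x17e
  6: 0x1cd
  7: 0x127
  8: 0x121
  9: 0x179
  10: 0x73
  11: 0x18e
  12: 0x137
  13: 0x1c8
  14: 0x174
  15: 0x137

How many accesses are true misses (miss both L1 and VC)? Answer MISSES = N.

0: 0x121 (blk 36, set 4) → MISS  vc=[]
1: 0x135 (blk 38, set 6) → MISS  vc=[]
2: 0x134 (blk 38, set 6) → L1-HIT  vc=[]
3: 0x1bc (blk 55, set 7) → MISS  vc=[]
4: 0x124 (blk 36, set 4) → L1-HIT  vc=[]
5: 0x17e (blk 47, set 7) → MISS  vc=[55]
6: 0x1cd (blk 57, set 1) → MISS  vc=[55]
7: 0x127 (blk 36, set 4) → L1-HIT  vc=[55]
8: 0x121 (blk 36, set 4) → L1-HIT  vc=[55]
9: 0x179 (blk 47, set 7) → L1-HIT  vc=[55]
10: 0x73 (blk 14, set 6) → MISS  vc=[55, 38]
11: 0x18e (blk 49, set 1) → MISS  vc=[55, 38, 57]
12: 0x137 (blk 38, set 6) → VC-HIT  vc=[55, 14, 57]
13: 0x1c8 (blk 57, set 1) → VC-HIT  vc=[55, 14, 49]
14: 0x174 (blk 46, set 6) → MISS  vc=[55, 14, 49, 38]
15: 0x137 (blk 38, set 6) → VC-HIT  vc=[55, 14, 49, 46]

MISSES = 8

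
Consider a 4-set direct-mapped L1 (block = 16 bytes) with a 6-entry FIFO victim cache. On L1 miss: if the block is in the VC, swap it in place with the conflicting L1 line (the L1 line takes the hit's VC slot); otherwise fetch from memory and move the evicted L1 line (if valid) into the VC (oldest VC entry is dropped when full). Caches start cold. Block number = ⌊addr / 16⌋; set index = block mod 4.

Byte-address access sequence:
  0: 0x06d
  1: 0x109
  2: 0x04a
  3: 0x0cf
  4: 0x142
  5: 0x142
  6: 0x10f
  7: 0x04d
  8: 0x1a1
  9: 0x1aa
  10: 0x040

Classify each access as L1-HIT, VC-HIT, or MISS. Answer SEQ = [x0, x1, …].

SEQ = [MISS, MISS, MISS, MISS, MISS, L1-HIT, VC-HIT, VC-HIT, MISS, L1-HIT, L1-HIT]

#0 0x6d→b6/s2 MISS; vc=[]
#1 0x109→b16/s0 MISS; vc=[]
#2 0x4a→b4/s0 MISS; vc=[16]
#3 0xcf→b12/s0 MISS; vc=[16,4]
#4 0x142→b20/s0 MISS; vc=[16,4,12]
#5 0x142→b20/s0 L1-HIT; vc=[16,4,12]
#6 0x10f→b16/s0 VC-HIT; vc=[20,4,12]
#7 0x4d→b4/s0 VC-HIT; vc=[20,16,12]
#8 0x1a1→b26/s2 MISS; vc=[20,16,12,6]
#9 0x1aa→b26/s2 L1-HIT; vc=[20,16,12,6]
#10 0x40→b4/s0 L1-HIT; vc=[20,16,12,6]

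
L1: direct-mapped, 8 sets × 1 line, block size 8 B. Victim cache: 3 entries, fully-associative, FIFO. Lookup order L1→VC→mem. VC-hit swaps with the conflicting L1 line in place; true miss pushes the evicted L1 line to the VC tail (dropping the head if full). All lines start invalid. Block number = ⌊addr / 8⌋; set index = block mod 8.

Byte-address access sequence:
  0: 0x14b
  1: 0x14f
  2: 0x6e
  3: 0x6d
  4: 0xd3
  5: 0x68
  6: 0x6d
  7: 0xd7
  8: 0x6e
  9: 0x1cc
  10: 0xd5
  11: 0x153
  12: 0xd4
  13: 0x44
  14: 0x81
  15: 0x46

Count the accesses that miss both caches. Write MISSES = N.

0: 0x14b (blk 41, set 1) → MISS  vc=[]
1: 0x14f (blk 41, set 1) → L1-HIT  vc=[]
2: 0x6e (blk 13, set 5) → MISS  vc=[]
3: 0x6d (blk 13, set 5) → L1-HIT  vc=[]
4: 0xd3 (blk 26, set 2) → MISS  vc=[]
5: 0x68 (blk 13, set 5) → L1-HIT  vc=[]
6: 0x6d (blk 13, set 5) → L1-HIT  vc=[]
7: 0xd7 (blk 26, set 2) → L1-HIT  vc=[]
8: 0x6e (blk 13, set 5) → L1-HIT  vc=[]
9: 0x1cc (blk 57, set 1) → MISS  vc=[41]
10: 0xd5 (blk 26, set 2) → L1-HIT  vc=[41]
11: 0x153 (blk 42, set 2) → MISS  vc=[41, 26]
12: 0xd4 (blk 26, set 2) → VC-HIT  vc=[41, 42]
13: 0x44 (blk 8, set 0) → MISS  vc=[41, 42]
14: 0x81 (blk 16, set 0) → MISS  vc=[41, 42, 8]
15: 0x46 (blk 8, set 0) → VC-HIT  vc=[41, 42, 16]

MISSES = 7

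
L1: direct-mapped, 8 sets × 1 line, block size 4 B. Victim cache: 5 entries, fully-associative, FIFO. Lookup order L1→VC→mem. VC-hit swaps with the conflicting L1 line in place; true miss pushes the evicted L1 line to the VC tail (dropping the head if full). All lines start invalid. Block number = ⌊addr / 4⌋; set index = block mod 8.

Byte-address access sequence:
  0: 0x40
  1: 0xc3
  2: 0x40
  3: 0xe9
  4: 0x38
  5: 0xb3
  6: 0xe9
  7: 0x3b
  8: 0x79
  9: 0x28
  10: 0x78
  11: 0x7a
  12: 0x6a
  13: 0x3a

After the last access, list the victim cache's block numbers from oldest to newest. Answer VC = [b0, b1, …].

0: 0x40 (blk 16, set 0) → MISS  vc=[]
1: 0xc3 (blk 48, set 0) → MISS  vc=[16]
2: 0x40 (blk 16, set 0) → VC-HIT  vc=[48]
3: 0xe9 (blk 58, set 2) → MISS  vc=[48]
4: 0x38 (blk 14, set 6) → MISS  vc=[48]
5: 0xb3 (blk 44, set 4) → MISS  vc=[48]
6: 0xe9 (blk 58, set 2) → L1-HIT  vc=[48]
7: 0x3b (blk 14, set 6) → L1-HIT  vc=[48]
8: 0x79 (blk 30, set 6) → MISS  vc=[48, 14]
9: 0x28 (blk 10, set 2) → MISS  vc=[48, 14, 58]
10: 0x78 (blk 30, set 6) → L1-HIT  vc=[48, 14, 58]
11: 0x7a (blk 30, set 6) → L1-HIT  vc=[48, 14, 58]
12: 0x6a (blk 26, set 2) → MISS  vc=[48, 14, 58, 10]
13: 0x3a (blk 14, set 6) → VC-HIT  vc=[48, 30, 58, 10]

VC = [48, 30, 58, 10]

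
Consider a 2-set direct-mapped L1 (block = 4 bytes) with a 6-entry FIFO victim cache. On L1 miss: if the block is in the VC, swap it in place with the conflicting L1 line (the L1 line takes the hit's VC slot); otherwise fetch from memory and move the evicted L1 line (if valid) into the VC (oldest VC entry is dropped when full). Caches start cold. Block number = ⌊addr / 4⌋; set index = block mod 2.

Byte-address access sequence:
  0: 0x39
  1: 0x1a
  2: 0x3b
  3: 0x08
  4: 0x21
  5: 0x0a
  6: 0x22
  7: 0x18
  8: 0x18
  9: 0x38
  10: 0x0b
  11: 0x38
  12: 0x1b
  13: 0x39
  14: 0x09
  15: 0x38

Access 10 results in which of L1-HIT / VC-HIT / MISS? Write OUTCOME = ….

OUTCOME = VC-HIT

  [0] addr=0x39 blk=14 s=0: MISS | VC []
  [1] addr=0x1a blk=6 s=0: MISS | VC [14]
  [2] addr=0x3b blk=14 s=0: VC-HIT | VC [6]
  [3] addr=0x8 blk=2 s=0: MISS | VC [6, 14]
  [4] addr=0x21 blk=8 s=0: MISS | VC [6, 14, 2]
  [5] addr=0xa blk=2 s=0: VC-HIT | VC [6, 14, 8]
  [6] addr=0x22 blk=8 s=0: VC-HIT | VC [6, 14, 2]
  [7] addr=0x18 blk=6 s=0: VC-HIT | VC [8, 14, 2]
  [8] addr=0x18 blk=6 s=0: L1-HIT | VC [8, 14, 2]
  [9] addr=0x38 blk=14 s=0: VC-HIT | VC [8, 6, 2]
  [10] addr=0xb blk=2 s=0: VC-HIT | VC [8, 6, 14]
  [11] addr=0x38 blk=14 s=0: VC-HIT | VC [8, 6, 2]
  [12] addr=0x1b blk=6 s=0: VC-HIT | VC [8, 14, 2]
  [13] addr=0x39 blk=14 s=0: VC-HIT | VC [8, 6, 2]
  [14] addr=0x9 blk=2 s=0: VC-HIT | VC [8, 6, 14]
  [15] addr=0x38 blk=14 s=0: VC-HIT | VC [8, 6, 2]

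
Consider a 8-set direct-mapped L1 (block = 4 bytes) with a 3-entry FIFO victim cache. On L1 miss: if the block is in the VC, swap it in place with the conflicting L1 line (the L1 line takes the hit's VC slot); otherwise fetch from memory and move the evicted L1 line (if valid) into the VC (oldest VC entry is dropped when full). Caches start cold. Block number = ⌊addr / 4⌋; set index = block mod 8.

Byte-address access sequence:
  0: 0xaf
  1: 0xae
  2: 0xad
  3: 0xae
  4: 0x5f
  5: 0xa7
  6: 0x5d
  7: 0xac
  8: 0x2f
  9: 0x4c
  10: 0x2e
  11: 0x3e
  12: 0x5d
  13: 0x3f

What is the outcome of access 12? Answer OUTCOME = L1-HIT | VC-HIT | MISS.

OUTCOME = VC-HIT

  [0] addr=0xaf blk=43 s=3: MISS | VC []
  [1] addr=0xae blk=43 s=3: L1-HIT | VC []
  [2] addr=0xad blk=43 s=3: L1-HIT | VC []
  [3] addr=0xae blk=43 s=3: L1-HIT | VC []
  [4] addr=0x5f blk=23 s=7: MISS | VC []
  [5] addr=0xa7 blk=41 s=1: MISS | VC []
  [6] addr=0x5d blk=23 s=7: L1-HIT | VC []
  [7] addr=0xac blk=43 s=3: L1-HIT | VC []
  [8] addr=0x2f blk=11 s=3: MISS | VC [43]
  [9] addr=0x4c blk=19 s=3: MISS | VC [43, 11]
  [10] addr=0x2e blk=11 s=3: VC-HIT | VC [43, 19]
  [11] addr=0x3e blk=15 s=7: MISS | VC [43, 19, 23]
  [12] addr=0x5d blk=23 s=7: VC-HIT | VC [43, 19, 15]
  [13] addr=0x3f blk=15 s=7: VC-HIT | VC [43, 19, 23]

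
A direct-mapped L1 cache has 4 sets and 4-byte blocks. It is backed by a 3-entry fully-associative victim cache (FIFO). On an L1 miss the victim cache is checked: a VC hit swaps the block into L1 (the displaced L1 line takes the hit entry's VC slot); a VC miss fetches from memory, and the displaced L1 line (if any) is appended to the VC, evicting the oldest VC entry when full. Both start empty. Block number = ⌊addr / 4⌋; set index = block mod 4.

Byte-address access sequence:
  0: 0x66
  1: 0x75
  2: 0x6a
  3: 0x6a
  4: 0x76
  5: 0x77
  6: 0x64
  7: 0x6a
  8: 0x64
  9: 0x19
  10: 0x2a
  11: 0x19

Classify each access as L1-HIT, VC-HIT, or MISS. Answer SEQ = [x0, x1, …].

  [0] addr=0x66 blk=25 s=1: MISS | VC []
  [1] addr=0x75 blk=29 s=1: MISS | VC [25]
  [2] addr=0x6a blk=26 s=2: MISS | VC [25]
  [3] addr=0x6a blk=26 s=2: L1-HIT | VC [25]
  [4] addr=0x76 blk=29 s=1: L1-HIT | VC [25]
  [5] addr=0x77 blk=29 s=1: L1-HIT | VC [25]
  [6] addr=0x64 blk=25 s=1: VC-HIT | VC [29]
  [7] addr=0x6a blk=26 s=2: L1-HIT | VC [29]
  [8] addr=0x64 blk=25 s=1: L1-HIT | VC [29]
  [9] addr=0x19 blk=6 s=2: MISS | VC [29, 26]
  [10] addr=0x2a blk=10 s=2: MISS | VC [29, 26, 6]
  [11] addr=0x19 blk=6 s=2: VC-HIT | VC [29, 26, 10]

SEQ = [MISS, MISS, MISS, L1-HIT, L1-HIT, L1-HIT, VC-HIT, L1-HIT, L1-HIT, MISS, MISS, VC-HIT]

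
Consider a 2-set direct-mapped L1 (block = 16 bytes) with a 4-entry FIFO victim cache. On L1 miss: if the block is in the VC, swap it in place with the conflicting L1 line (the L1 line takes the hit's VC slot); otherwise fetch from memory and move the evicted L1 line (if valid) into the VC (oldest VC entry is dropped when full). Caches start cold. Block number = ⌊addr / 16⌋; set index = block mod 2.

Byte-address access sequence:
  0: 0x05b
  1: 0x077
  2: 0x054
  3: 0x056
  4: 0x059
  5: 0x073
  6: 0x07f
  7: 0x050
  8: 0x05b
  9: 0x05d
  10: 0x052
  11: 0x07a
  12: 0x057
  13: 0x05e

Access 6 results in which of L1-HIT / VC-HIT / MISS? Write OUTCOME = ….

OUTCOME = L1-HIT

  [0] addr=0x5b blk=5 s=1: MISS | VC []
  [1] addr=0x77 blk=7 s=1: MISS | VC [5]
  [2] addr=0x54 blk=5 s=1: VC-HIT | VC [7]
  [3] addr=0x56 blk=5 s=1: L1-HIT | VC [7]
  [4] addr=0x59 blk=5 s=1: L1-HIT | VC [7]
  [5] addr=0x73 blk=7 s=1: VC-HIT | VC [5]
  [6] addr=0x7f blk=7 s=1: L1-HIT | VC [5]
  [7] addr=0x50 blk=5 s=1: VC-HIT | VC [7]
  [8] addr=0x5b blk=5 s=1: L1-HIT | VC [7]
  [9] addr=0x5d blk=5 s=1: L1-HIT | VC [7]
  [10] addr=0x52 blk=5 s=1: L1-HIT | VC [7]
  [11] addr=0x7a blk=7 s=1: VC-HIT | VC [5]
  [12] addr=0x57 blk=5 s=1: VC-HIT | VC [7]
  [13] addr=0x5e blk=5 s=1: L1-HIT | VC [7]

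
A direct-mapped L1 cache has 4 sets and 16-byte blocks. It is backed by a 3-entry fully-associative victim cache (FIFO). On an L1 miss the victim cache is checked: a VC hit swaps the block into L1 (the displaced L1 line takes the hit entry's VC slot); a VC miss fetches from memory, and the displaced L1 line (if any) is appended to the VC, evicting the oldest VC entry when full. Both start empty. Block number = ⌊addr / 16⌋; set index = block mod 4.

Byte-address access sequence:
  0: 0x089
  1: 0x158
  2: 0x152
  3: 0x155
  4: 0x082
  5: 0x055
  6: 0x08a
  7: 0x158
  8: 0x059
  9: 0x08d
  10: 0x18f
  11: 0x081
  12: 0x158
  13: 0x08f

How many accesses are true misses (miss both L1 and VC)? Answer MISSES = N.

#0 0x89→b8/s0 MISS; vc=[]
#1 0x158→b21/s1 MISS; vc=[]
#2 0x152→b21/s1 L1-HIT; vc=[]
#3 0x155→b21/s1 L1-HIT; vc=[]
#4 0x82→b8/s0 L1-HIT; vc=[]
#5 0x55→b5/s1 MISS; vc=[21]
#6 0x8a→b8/s0 L1-HIT; vc=[21]
#7 0x158→b21/s1 VC-HIT; vc=[5]
#8 0x59→b5/s1 VC-HIT; vc=[21]
#9 0x8d→b8/s0 L1-HIT; vc=[21]
#10 0x18f→b24/s0 MISS; vc=[21,8]
#11 0x81→b8/s0 VC-HIT; vc=[21,24]
#12 0x158→b21/s1 VC-HIT; vc=[5,24]
#13 0x8f→b8/s0 L1-HIT; vc=[5,24]

MISSES = 4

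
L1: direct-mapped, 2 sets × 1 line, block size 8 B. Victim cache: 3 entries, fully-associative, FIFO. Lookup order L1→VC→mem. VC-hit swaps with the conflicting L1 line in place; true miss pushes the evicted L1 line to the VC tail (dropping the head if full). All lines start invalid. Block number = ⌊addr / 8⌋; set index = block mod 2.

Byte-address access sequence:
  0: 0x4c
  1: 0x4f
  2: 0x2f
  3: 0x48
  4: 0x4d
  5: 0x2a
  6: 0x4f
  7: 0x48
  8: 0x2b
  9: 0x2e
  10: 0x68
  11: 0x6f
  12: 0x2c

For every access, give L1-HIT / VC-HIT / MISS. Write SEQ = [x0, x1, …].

SEQ = [MISS, L1-HIT, MISS, VC-HIT, L1-HIT, VC-HIT, VC-HIT, L1-HIT, VC-HIT, L1-HIT, MISS, L1-HIT, VC-HIT]

#0 0x4c→b9/s1 MISS; vc=[]
#1 0x4f→b9/s1 L1-HIT; vc=[]
#2 0x2f→b5/s1 MISS; vc=[9]
#3 0x48→b9/s1 VC-HIT; vc=[5]
#4 0x4d→b9/s1 L1-HIT; vc=[5]
#5 0x2a→b5/s1 VC-HIT; vc=[9]
#6 0x4f→b9/s1 VC-HIT; vc=[5]
#7 0x48→b9/s1 L1-HIT; vc=[5]
#8 0x2b→b5/s1 VC-HIT; vc=[9]
#9 0x2e→b5/s1 L1-HIT; vc=[9]
#10 0x68→b13/s1 MISS; vc=[9,5]
#11 0x6f→b13/s1 L1-HIT; vc=[9,5]
#12 0x2c→b5/s1 VC-HIT; vc=[9,13]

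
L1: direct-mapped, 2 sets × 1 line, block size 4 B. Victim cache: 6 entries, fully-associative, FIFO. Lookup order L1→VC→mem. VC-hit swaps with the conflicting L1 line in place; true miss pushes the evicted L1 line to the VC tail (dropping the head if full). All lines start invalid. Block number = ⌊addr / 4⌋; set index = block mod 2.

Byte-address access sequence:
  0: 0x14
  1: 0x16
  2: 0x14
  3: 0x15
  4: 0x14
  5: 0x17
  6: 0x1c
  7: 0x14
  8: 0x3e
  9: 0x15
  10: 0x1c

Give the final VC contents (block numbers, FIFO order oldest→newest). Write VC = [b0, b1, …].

VC = [5, 15]

0: 0x14 (blk 5, set 1) → MISS  vc=[]
1: 0x16 (blk 5, set 1) → L1-HIT  vc=[]
2: 0x14 (blk 5, set 1) → L1-HIT  vc=[]
3: 0x15 (blk 5, set 1) → L1-HIT  vc=[]
4: 0x14 (blk 5, set 1) → L1-HIT  vc=[]
5: 0x17 (blk 5, set 1) → L1-HIT  vc=[]
6: 0x1c (blk 7, set 1) → MISS  vc=[5]
7: 0x14 (blk 5, set 1) → VC-HIT  vc=[7]
8: 0x3e (blk 15, set 1) → MISS  vc=[7, 5]
9: 0x15 (blk 5, set 1) → VC-HIT  vc=[7, 15]
10: 0x1c (blk 7, set 1) → VC-HIT  vc=[5, 15]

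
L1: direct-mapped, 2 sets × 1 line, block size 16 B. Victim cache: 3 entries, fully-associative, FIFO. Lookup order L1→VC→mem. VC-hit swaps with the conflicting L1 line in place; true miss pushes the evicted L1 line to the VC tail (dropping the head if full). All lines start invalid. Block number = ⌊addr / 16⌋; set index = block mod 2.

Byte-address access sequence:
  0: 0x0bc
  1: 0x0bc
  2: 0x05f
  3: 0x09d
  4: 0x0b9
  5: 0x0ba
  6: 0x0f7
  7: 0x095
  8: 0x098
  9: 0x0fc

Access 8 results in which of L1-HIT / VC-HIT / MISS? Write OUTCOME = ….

#0 0xbc→b11/s1 MISS; vc=[]
#1 0xbc→b11/s1 L1-HIT; vc=[]
#2 0x5f→b5/s1 MISS; vc=[11]
#3 0x9d→b9/s1 MISS; vc=[11,5]
#4 0xb9→b11/s1 VC-HIT; vc=[9,5]
#5 0xba→b11/s1 L1-HIT; vc=[9,5]
#6 0xf7→b15/s1 MISS; vc=[9,5,11]
#7 0x95→b9/s1 VC-HIT; vc=[15,5,11]
#8 0x98→b9/s1 L1-HIT; vc=[15,5,11]
#9 0xfc→b15/s1 VC-HIT; vc=[9,5,11]

OUTCOME = L1-HIT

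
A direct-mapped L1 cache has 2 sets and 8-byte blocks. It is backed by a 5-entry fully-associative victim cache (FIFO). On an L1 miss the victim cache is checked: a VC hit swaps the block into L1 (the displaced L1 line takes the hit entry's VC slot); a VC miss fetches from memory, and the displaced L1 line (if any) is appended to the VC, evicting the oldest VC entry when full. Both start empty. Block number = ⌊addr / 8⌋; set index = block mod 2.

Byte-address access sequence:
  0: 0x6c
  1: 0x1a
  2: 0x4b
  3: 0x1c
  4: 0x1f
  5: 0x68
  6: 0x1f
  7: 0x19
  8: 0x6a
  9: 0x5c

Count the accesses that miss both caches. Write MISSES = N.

  [0] addr=0x6c blk=13 s=1: MISS | VC []
  [1] addr=0x1a blk=3 s=1: MISS | VC [13]
  [2] addr=0x4b blk=9 s=1: MISS | VC [13, 3]
  [3] addr=0x1c blk=3 s=1: VC-HIT | VC [13, 9]
  [4] addr=0x1f blk=3 s=1: L1-HIT | VC [13, 9]
  [5] addr=0x68 blk=13 s=1: VC-HIT | VC [3, 9]
  [6] addr=0x1f blk=3 s=1: VC-HIT | VC [13, 9]
  [7] addr=0x19 blk=3 s=1: L1-HIT | VC [13, 9]
  [8] addr=0x6a blk=13 s=1: VC-HIT | VC [3, 9]
  [9] addr=0x5c blk=11 s=1: MISS | VC [3, 9, 13]

MISSES = 4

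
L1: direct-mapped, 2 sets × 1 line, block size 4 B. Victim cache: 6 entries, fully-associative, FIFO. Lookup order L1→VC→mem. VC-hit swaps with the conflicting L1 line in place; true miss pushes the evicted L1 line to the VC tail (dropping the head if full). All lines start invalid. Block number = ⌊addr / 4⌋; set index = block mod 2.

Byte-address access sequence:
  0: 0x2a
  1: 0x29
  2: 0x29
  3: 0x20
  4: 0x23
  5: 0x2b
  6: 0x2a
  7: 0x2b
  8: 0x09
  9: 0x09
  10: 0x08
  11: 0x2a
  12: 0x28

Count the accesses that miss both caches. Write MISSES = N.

#0 0x2a→b10/s0 MISS; vc=[]
#1 0x29→b10/s0 L1-HIT; vc=[]
#2 0x29→b10/s0 L1-HIT; vc=[]
#3 0x20→b8/s0 MISS; vc=[10]
#4 0x23→b8/s0 L1-HIT; vc=[10]
#5 0x2b→b10/s0 VC-HIT; vc=[8]
#6 0x2a→b10/s0 L1-HIT; vc=[8]
#7 0x2b→b10/s0 L1-HIT; vc=[8]
#8 0x9→b2/s0 MISS; vc=[8,10]
#9 0x9→b2/s0 L1-HIT; vc=[8,10]
#10 0x8→b2/s0 L1-HIT; vc=[8,10]
#11 0x2a→b10/s0 VC-HIT; vc=[8,2]
#12 0x28→b10/s0 L1-HIT; vc=[8,2]

MISSES = 3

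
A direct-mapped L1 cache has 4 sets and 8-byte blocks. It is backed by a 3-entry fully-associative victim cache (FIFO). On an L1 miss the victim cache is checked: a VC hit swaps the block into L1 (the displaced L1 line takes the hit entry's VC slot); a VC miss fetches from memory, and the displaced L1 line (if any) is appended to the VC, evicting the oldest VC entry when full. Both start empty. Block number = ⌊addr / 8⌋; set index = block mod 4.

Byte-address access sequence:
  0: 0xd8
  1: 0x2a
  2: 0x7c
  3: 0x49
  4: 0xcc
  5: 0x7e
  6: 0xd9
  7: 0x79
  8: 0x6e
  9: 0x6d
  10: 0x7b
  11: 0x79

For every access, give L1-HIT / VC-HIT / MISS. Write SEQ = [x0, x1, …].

#0 0xd8→b27/s3 MISS; vc=[]
#1 0x2a→b5/s1 MISS; vc=[]
#2 0x7c→b15/s3 MISS; vc=[27]
#3 0x49→b9/s1 MISS; vc=[27,5]
#4 0xcc→b25/s1 MISS; vc=[27,5,9]
#5 0x7e→b15/s3 L1-HIT; vc=[27,5,9]
#6 0xd9→b27/s3 VC-HIT; vc=[15,5,9]
#7 0x79→b15/s3 VC-HIT; vc=[27,5,9]
#8 0x6e→b13/s1 MISS; vc=[5,9,25]
#9 0x6d→b13/s1 L1-HIT; vc=[5,9,25]
#10 0x7b→b15/s3 L1-HIT; vc=[5,9,25]
#11 0x79→b15/s3 L1-HIT; vc=[5,9,25]

SEQ = [MISS, MISS, MISS, MISS, MISS, L1-HIT, VC-HIT, VC-HIT, MISS, L1-HIT, L1-HIT, L1-HIT]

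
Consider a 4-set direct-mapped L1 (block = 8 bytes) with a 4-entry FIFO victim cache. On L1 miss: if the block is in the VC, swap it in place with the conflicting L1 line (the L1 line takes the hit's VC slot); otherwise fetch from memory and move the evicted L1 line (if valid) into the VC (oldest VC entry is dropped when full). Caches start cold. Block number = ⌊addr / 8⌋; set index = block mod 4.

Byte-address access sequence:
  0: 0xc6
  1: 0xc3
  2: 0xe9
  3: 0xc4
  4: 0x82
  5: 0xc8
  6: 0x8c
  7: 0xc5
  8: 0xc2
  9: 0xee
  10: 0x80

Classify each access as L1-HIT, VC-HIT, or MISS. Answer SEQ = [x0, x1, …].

  [0] addr=0xc6 blk=24 s=0: MISS | VC []
  [1] addr=0xc3 blk=24 s=0: L1-HIT | VC []
  [2] addr=0xe9 blk=29 s=1: MISS | VC []
  [3] addr=0xc4 blk=24 s=0: L1-HIT | VC []
  [4] addr=0x82 blk=16 s=0: MISS | VC [24]
  [5] addr=0xc8 blk=25 s=1: MISS | VC [24, 29]
  [6] addr=0x8c blk=17 s=1: MISS | VC [24, 29, 25]
  [7] addr=0xc5 blk=24 s=0: VC-HIT | VC [16, 29, 25]
  [8] addr=0xc2 blk=24 s=0: L1-HIT | VC [16, 29, 25]
  [9] addr=0xee blk=29 s=1: VC-HIT | VC [16, 17, 25]
  [10] addr=0x80 blk=16 s=0: VC-HIT | VC [24, 17, 25]

SEQ = [MISS, L1-HIT, MISS, L1-HIT, MISS, MISS, MISS, VC-HIT, L1-HIT, VC-HIT, VC-HIT]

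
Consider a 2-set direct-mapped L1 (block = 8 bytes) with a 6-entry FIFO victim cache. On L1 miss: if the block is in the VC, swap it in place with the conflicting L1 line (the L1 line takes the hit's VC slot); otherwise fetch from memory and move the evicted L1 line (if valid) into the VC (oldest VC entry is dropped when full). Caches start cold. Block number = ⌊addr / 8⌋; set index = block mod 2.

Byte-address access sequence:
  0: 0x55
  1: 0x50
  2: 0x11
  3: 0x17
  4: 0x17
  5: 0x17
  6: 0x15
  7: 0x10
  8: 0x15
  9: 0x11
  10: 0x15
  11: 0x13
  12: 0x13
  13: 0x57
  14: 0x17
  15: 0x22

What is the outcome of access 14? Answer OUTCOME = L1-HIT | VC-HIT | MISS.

  [0] addr=0x55 blk=10 s=0: MISS | VC []
  [1] addr=0x50 blk=10 s=0: L1-HIT | VC []
  [2] addr=0x11 blk=2 s=0: MISS | VC [10]
  [3] addr=0x17 blk=2 s=0: L1-HIT | VC [10]
  [4] addr=0x17 blk=2 s=0: L1-HIT | VC [10]
  [5] addr=0x17 blk=2 s=0: L1-HIT | VC [10]
  [6] addr=0x15 blk=2 s=0: L1-HIT | VC [10]
  [7] addr=0x10 blk=2 s=0: L1-HIT | VC [10]
  [8] addr=0x15 blk=2 s=0: L1-HIT | VC [10]
  [9] addr=0x11 blk=2 s=0: L1-HIT | VC [10]
  [10] addr=0x15 blk=2 s=0: L1-HIT | VC [10]
  [11] addr=0x13 blk=2 s=0: L1-HIT | VC [10]
  [12] addr=0x13 blk=2 s=0: L1-HIT | VC [10]
  [13] addr=0x57 blk=10 s=0: VC-HIT | VC [2]
  [14] addr=0x17 blk=2 s=0: VC-HIT | VC [10]
  [15] addr=0x22 blk=4 s=0: MISS | VC [10, 2]

OUTCOME = VC-HIT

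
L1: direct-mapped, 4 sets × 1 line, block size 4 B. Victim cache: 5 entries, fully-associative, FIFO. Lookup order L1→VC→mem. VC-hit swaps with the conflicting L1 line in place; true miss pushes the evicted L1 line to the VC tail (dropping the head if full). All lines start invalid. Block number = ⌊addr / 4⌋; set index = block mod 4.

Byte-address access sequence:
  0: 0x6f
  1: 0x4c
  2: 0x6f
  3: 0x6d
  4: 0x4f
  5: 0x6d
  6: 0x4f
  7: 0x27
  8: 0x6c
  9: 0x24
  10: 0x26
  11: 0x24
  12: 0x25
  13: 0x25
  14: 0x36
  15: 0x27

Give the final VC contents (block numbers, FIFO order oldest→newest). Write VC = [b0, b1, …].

0: 0x6f (blk 27, set 3) → MISS  vc=[]
1: 0x4c (blk 19, set 3) → MISS  vc=[27]
2: 0x6f (blk 27, set 3) → VC-HIT  vc=[19]
3: 0x6d (blk 27, set 3) → L1-HIT  vc=[19]
4: 0x4f (blk 19, set 3) → VC-HIT  vc=[27]
5: 0x6d (blk 27, set 3) → VC-HIT  vc=[19]
6: 0x4f (blk 19, set 3) → VC-HIT  vc=[27]
7: 0x27 (blk 9, set 1) → MISS  vc=[27]
8: 0x6c (blk 27, set 3) → VC-HIT  vc=[19]
9: 0x24 (blk 9, set 1) → L1-HIT  vc=[19]
10: 0x26 (blk 9, set 1) → L1-HIT  vc=[19]
11: 0x24 (blk 9, set 1) → L1-HIT  vc=[19]
12: 0x25 (blk 9, set 1) → L1-HIT  vc=[19]
13: 0x25 (blk 9, set 1) → L1-HIT  vc=[19]
14: 0x36 (blk 13, set 1) → MISS  vc=[19, 9]
15: 0x27 (blk 9, set 1) → VC-HIT  vc=[19, 13]

VC = [19, 13]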